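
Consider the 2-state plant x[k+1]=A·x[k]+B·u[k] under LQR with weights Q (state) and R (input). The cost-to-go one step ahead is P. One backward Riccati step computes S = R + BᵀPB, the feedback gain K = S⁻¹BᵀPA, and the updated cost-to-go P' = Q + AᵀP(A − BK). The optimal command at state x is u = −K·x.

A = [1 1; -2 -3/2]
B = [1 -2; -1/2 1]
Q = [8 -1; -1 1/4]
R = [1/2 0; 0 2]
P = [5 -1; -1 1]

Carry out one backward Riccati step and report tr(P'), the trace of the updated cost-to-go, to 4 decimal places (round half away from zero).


11.1442

BᵀP = [5.5000 -1.5000; -11.0000 3.0000]
S = R + BᵀPB = [1/2 0; 0 2] + [6.2500 -12.5000; -12.5000 25.0000] = [6.7500 -12.5000; -12.5000 27.0000]
BᵀPA = [8.5000 7.7500; -17.0000 -15.5000]
K = S⁻¹·BᵀPA = [0.6538 0.5962; -0.3269 -0.2981]
A−BK = [-0.3077 -0.1923; -1.3462 -0.9038]
AᵀP(A−BK) = [1.8846 1.3654; 1.3654 1.0096]
P' = Q + AᵀP(A−BK) = [9.8846 0.3654; 0.3654 1.2596]
tr(P') = 11.1442


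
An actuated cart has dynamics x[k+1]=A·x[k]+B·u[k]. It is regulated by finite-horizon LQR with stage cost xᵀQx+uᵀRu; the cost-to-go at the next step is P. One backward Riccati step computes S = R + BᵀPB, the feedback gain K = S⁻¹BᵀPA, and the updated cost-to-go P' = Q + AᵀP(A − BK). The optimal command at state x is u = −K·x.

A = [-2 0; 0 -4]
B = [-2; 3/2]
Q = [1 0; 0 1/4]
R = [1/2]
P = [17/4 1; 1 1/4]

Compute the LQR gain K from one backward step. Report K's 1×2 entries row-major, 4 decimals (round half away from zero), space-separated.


1.1606 0.5389

BᵀP = [-7.0000 -1.6250]
S = R + BᵀPB = [1/2] + [11.5625] = [12.0625]
BᵀPA = [14.0000 6.5000]
K = S⁻¹·BᵀPA = [1.1606 0.5389]
A−BK = [0.3212 1.0777; -1.7409 -4.8083]
AᵀP(A−BK) = [0.7513 0.4560; 0.4560 0.4974]
P' = Q + AᵀP(A−BK) = [1.7513 0.4560; 0.4560 0.7474]
tr(P') = 2.4987


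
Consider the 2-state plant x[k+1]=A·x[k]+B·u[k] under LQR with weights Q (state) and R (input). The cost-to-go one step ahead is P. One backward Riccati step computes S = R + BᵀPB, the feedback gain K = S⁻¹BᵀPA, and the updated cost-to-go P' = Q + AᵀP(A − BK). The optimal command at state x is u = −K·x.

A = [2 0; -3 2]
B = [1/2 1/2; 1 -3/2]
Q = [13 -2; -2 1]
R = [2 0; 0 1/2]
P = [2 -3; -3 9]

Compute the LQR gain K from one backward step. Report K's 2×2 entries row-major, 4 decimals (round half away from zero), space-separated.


0.0527 0.2725 2.1998 -1.0354

BᵀP = [-2.0000 7.5000; 5.5000 -15.0000]
S = R + BᵀPB = [2 0; 0 1/2] + [6.5000 -12.2500; -12.2500 25.2500] = [8.5000 -12.2500; -12.2500 25.7500]
BᵀPA = [-26.5000 15.0000; 56.0000 -30.0000]
K = S⁻¹·BᵀPA = [0.0527 0.2725; 2.1998 -1.0354]
A−BK = [0.8738 0.3815; 0.2470 0.1744]
AᵀP(A−BK) = [3.2062 -0.7956; -0.7956 0.8501]
P' = Q + AᵀP(A−BK) = [16.2062 -2.7956; -2.7956 1.8501]
tr(P') = 18.0563


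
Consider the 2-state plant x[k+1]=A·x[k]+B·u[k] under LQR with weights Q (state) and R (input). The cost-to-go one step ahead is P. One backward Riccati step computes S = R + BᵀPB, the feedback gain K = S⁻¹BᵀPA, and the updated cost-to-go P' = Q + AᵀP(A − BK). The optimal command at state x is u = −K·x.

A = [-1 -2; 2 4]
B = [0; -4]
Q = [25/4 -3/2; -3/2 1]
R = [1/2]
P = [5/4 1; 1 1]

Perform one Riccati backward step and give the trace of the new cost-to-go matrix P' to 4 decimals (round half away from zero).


BᵀP = [-4.0000 -4.0000]
S = R + BᵀPB = [1/2] + [16.0000] = [16.5000]
BᵀPA = [-4.0000 -8.0000]
K = S⁻¹·BᵀPA = [-0.2424 -0.4848]
A−BK = [-1.0000 -2.0000; 1.0303 2.0606]
AᵀP(A−BK) = [0.2803 0.5606; 0.5606 1.1212]
P' = Q + AᵀP(A−BK) = [6.5303 -0.9394; -0.9394 2.1212]
tr(P') = 8.6515

8.6515


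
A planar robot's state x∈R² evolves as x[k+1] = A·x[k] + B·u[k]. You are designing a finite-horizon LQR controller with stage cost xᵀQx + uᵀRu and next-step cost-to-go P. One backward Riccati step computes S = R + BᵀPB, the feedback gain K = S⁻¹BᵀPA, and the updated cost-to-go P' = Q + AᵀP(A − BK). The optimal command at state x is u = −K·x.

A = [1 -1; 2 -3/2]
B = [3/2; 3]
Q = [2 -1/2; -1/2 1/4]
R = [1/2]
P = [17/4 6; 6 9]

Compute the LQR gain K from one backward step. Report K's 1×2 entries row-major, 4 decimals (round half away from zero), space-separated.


BᵀP = [24.3750 36.0000]
S = R + BᵀPB = [1/2] + [144.5625] = [145.0625]
BᵀPA = [96.3750 -78.3750]
K = S⁻¹·BᵀPA = [0.6644 -0.5403]
A−BK = [0.0034 -0.1896; 0.0069 0.1209]
AᵀP(A−BK) = [0.2215 -0.1801; -0.1801 0.1552]
P' = Q + AᵀP(A−BK) = [2.2215 -0.6801; -0.6801 0.4052]
tr(P') = 2.6267

0.6644 -0.5403


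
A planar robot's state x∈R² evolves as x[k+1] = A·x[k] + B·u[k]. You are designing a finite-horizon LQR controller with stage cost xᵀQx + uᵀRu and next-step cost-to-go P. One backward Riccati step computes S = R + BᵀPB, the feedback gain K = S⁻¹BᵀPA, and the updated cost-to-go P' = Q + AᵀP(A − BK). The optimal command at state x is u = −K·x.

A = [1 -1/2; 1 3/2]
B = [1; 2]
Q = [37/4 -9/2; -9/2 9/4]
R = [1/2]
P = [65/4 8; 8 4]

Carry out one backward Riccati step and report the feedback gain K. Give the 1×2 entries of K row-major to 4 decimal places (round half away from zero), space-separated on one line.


BᵀP = [32.2500 16.0000]
S = R + BᵀPB = [1/2] + [64.2500] = [64.7500]
BᵀPA = [48.2500 7.8750]
K = S⁻¹·BᵀPA = [0.7452 0.1216]
A−BK = [0.2548 -0.6216; -0.4903 1.2568]
AᵀP(A−BK) = [0.2954 0.0068; 0.0068 0.1047]
P' = Q + AᵀP(A−BK) = [9.5454 -4.4932; -4.4932 2.3547]
tr(P') = 11.9001

0.7452 0.1216


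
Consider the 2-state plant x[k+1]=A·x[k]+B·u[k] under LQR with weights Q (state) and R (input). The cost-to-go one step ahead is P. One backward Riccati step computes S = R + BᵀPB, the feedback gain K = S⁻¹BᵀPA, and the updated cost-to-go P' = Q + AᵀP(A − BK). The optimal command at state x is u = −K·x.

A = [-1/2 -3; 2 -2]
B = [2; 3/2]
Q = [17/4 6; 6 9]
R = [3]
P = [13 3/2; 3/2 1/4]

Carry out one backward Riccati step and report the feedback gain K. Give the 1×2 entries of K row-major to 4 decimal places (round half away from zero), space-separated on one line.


-0.1142 -1.4172

BᵀP = [28.2500 3.3750]
S = R + BᵀPB = [3] + [61.5625] = [64.5625]
BᵀPA = [-7.3750 -91.5000]
K = S⁻¹·BᵀPA = [-0.1142 -1.4172]
A−BK = [-0.2715 -0.1655; 2.1713 0.1258]
AᵀP(A−BK) = [0.4076 0.5479; 0.5479 6.3233]
P' = Q + AᵀP(A−BK) = [4.6576 6.5479; 6.5479 15.3233]
tr(P') = 19.9809


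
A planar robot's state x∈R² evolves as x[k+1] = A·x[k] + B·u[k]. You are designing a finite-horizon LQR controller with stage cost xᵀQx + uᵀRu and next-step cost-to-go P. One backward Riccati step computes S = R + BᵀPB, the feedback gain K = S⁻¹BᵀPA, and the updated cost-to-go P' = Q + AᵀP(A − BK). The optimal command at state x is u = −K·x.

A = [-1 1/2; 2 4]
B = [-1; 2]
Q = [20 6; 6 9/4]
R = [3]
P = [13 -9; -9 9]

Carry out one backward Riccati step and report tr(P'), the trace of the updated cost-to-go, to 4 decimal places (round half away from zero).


BᵀP = [-31.0000 27.0000]
S = R + BᵀPB = [3] + [85.0000] = [88.0000]
BᵀPA = [85.0000 92.5000]
K = S⁻¹·BᵀPA = [0.9659 1.0511]
A−BK = [-0.0341 1.5511; 0.0682 1.8977]
AᵀP(A−BK) = [2.8977 3.1534; 3.1534 14.0199]
P' = Q + AᵀP(A−BK) = [22.8977 9.1534; 9.1534 16.2699]
tr(P') = 39.1676

39.1676


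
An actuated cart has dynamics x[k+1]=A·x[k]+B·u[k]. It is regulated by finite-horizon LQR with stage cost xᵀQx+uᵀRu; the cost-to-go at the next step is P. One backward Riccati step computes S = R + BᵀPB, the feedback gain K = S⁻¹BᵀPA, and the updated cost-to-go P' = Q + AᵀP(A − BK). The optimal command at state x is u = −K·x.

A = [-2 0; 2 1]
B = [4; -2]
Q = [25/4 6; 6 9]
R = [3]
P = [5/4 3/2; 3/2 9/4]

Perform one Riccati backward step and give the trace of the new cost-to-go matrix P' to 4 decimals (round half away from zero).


19.0938

BᵀP = [2.0000 1.5000]
S = R + BᵀPB = [3] + [5.0000] = [8.0000]
BᵀPA = [-1.0000 1.5000]
K = S⁻¹·BᵀPA = [-0.1250 0.1875]
A−BK = [-1.5000 -0.7500; 1.7500 1.3750]
AᵀP(A−BK) = [1.8750 1.6875; 1.6875 1.9688]
P' = Q + AᵀP(A−BK) = [8.1250 7.6875; 7.6875 10.9688]
tr(P') = 19.0938


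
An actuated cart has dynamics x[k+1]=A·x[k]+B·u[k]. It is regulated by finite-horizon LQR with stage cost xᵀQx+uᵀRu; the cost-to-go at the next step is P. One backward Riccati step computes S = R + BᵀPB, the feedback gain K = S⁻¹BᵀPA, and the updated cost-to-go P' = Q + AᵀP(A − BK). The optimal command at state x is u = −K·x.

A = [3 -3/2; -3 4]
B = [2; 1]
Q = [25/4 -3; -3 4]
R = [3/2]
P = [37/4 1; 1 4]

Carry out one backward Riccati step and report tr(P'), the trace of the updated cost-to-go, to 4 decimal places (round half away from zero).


BᵀP = [19.5000 6.0000]
S = R + BᵀPB = [3/2] + [45.0000] = [46.5000]
BᵀPA = [40.5000 -5.2500]
K = S⁻¹·BᵀPA = [0.8710 -0.1129]
A−BK = [1.2581 -1.2742; -3.8710 4.1129]
AᵀP(A−BK) = [65.9758 -68.5524; -68.5524 72.2198]
P' = Q + AᵀP(A−BK) = [72.2258 -71.5524; -71.5524 76.2198]
tr(P') = 148.4456

148.4456


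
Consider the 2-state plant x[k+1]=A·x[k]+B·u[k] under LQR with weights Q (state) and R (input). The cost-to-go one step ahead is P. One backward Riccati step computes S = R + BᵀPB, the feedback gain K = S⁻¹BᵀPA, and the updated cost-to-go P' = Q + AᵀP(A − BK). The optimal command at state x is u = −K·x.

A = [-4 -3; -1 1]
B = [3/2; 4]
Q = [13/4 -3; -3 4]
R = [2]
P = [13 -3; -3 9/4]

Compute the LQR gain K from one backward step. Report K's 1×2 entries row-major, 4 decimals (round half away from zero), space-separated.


BᵀP = [7.5000 4.5000]
S = R + BᵀPB = [2] + [29.2500] = [31.2500]
BᵀPA = [-34.5000 -18.0000]
K = S⁻¹·BᵀPA = [-1.1040 -0.5760]
A−BK = [-2.3440 -2.1360; 3.4160 3.3040]
AᵀP(A−BK) = [148.1620 136.8780; 136.8780 126.8820]
P' = Q + AᵀP(A−BK) = [151.4120 133.8780; 133.8780 130.8820]
tr(P') = 282.2940

-1.1040 -0.5760


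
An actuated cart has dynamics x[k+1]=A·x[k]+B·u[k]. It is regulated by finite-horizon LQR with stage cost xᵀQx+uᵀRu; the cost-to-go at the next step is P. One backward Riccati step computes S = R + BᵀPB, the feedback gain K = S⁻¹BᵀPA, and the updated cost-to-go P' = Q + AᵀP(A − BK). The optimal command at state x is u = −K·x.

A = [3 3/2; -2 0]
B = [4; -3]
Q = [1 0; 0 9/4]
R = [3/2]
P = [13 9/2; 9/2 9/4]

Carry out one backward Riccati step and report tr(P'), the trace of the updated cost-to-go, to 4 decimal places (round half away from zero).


6.0683

BᵀP = [38.5000 11.2500]
S = R + BᵀPB = [3/2] + [120.2500] = [121.7500]
BᵀPA = [93.0000 57.7500]
K = S⁻¹·BᵀPA = [0.7639 0.4743]
A−BK = [-0.0554 -0.3973; 0.2916 1.4230]
AᵀP(A−BK) = [0.9610 0.8871; 0.8871 1.8573]
P' = Q + AᵀP(A−BK) = [1.9610 0.8871; 0.8871 4.1073]
tr(P') = 6.0683


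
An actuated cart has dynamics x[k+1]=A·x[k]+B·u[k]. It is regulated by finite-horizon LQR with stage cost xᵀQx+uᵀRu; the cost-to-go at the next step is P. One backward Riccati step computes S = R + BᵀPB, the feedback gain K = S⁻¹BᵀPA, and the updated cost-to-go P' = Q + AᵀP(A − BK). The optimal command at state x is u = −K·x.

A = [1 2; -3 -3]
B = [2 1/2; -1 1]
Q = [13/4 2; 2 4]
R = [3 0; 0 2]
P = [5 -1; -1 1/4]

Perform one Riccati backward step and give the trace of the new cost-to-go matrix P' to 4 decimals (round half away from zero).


BᵀP = [11.0000 -2.2500; 1.5000 -0.2500]
S = R + BᵀPB = [3 0; 0 2] + [24.2500 3.2500; 3.2500 0.5000] = [27.2500 3.2500; 3.2500 2.5000]
BᵀPA = [17.7500 28.7500; 2.2500 3.7500]
K = S⁻¹·BᵀPA = [0.6439 1.0369; 0.0630 0.1520]
A−BK = [-0.3192 -0.1498; -2.4191 -2.1151]
AᵀP(A−BK) = [1.6797 2.5027; 2.5027 3.8686]
P' = Q + AᵀP(A−BK) = [4.9297 4.5027; 4.5027 7.8686]
tr(P') = 12.7983

12.7983


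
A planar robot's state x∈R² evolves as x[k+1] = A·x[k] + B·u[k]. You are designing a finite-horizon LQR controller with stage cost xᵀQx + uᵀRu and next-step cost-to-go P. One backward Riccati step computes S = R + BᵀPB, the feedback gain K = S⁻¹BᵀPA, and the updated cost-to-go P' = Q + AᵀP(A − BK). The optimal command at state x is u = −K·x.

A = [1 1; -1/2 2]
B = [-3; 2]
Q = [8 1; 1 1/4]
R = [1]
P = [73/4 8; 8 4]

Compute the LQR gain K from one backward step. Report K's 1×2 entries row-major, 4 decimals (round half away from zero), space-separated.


BᵀP = [-38.7500 -16.0000]
S = R + BᵀPB = [1] + [84.2500] = [85.2500]
BᵀPA = [-30.7500 -70.7500]
K = S⁻¹·BᵀPA = [-0.3607 -0.8299]
A−BK = [-0.0821 -1.4897; 0.2214 3.6598]
AᵀP(A−BK) = [0.1584 0.7302; 0.7302 7.5337]
P' = Q + AᵀP(A−BK) = [8.1584 1.7302; 1.7302 7.7837]
tr(P') = 15.9421

-0.3607 -0.8299


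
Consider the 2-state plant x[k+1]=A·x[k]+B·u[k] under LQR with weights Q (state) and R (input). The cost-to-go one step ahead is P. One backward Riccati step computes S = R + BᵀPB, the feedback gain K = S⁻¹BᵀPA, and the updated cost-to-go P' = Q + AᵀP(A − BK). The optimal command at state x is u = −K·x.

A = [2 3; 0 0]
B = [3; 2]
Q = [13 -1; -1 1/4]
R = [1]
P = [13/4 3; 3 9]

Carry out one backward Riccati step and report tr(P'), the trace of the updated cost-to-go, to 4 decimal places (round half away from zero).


BᵀP = [15.7500 27.0000]
S = R + BᵀPB = [1] + [101.2500] = [102.2500]
BᵀPA = [31.5000 47.2500]
K = S⁻¹·BᵀPA = [0.3081 0.4621]
A−BK = [1.0758 1.6137; -0.6161 -0.9242]
AᵀP(A−BK) = [3.2958 4.9438; 4.9438 7.4156]
P' = Q + AᵀP(A−BK) = [16.2958 3.9438; 3.9438 7.6656]
tr(P') = 23.9615

23.9615


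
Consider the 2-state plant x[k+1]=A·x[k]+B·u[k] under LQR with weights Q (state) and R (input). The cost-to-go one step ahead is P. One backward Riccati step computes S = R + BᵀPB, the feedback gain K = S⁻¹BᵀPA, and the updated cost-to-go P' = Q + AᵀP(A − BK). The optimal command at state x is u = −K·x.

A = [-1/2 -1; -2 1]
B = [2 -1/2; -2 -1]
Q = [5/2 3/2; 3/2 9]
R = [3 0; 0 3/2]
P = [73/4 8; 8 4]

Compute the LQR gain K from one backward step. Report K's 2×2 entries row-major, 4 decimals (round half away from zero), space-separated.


BᵀP = [20.5000 8.0000; -17.1250 -8.0000]
S = R + BᵀPB = [3 0; 0 3/2] + [25.0000 -18.2500; -18.2500 16.5625] = [28.0000 -18.2500; -18.2500 18.0625]
BᵀPA = [-26.2500 -12.5000; 24.5625 9.1250]
K = S⁻¹·BᵀPA = [-0.1498 -0.3431; 1.2085 0.1585]
A−BK = [0.4039 -0.2345; -1.0912 0.4723]
AᵀP(A−BK) = [2.9463 0.2248; 0.2248 0.5147]
P' = Q + AᵀP(A−BK) = [5.4463 1.7248; 1.7248 9.5147]
tr(P') = 14.9609

-0.1498 -0.3431 1.2085 0.1585


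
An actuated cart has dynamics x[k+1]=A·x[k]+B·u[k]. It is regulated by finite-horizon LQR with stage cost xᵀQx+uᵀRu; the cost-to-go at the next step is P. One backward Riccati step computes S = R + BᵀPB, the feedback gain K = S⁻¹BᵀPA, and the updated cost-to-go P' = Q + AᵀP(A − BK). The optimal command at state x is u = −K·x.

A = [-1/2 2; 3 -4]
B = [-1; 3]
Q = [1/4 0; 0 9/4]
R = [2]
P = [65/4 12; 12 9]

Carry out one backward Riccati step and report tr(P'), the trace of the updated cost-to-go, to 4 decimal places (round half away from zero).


BᵀP = [19.7500 15.0000]
S = R + BᵀPB = [2] + [25.2500] = [27.2500]
BᵀPA = [35.1250 -20.5000]
K = S⁻¹·BᵀPA = [1.2890 -0.7523]
A−BK = [0.7890 1.2477; -0.8670 -1.7431]
AᵀP(A−BK) = [3.7867 -1.8257; -1.8257 1.5780]
P' = Q + AᵀP(A−BK) = [4.0367 -1.8257; -1.8257 3.8280]
tr(P') = 7.8647

7.8647


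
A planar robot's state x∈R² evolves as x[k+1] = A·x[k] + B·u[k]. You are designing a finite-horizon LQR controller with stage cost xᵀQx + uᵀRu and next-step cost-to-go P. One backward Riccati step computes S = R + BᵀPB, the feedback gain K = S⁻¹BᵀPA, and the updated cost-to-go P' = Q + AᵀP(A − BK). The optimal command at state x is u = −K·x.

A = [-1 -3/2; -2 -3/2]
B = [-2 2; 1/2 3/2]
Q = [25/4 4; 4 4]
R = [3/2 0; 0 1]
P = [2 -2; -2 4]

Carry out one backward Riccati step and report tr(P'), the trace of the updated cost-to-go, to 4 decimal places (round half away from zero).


12.5741

BᵀP = [-5.0000 6.0000; 1.0000 2.0000]
S = R + BᵀPB = [3/2 0; 0 1] + [13.0000 -1.0000; -1.0000 5.0000] = [14.5000 -1.0000; -1.0000 6.0000]
BᵀPA = [-7.0000 -1.5000; -5.0000 -4.5000]
K = S⁻¹·BᵀPA = [-0.5465 -0.1570; -0.9244 -0.7762]
A−BK = [-0.2442 -0.2616; -0.3401 -0.2573]
AᵀP(A−BK) = [1.5523 1.0203; 1.0203 0.7718]
P' = Q + AᵀP(A−BK) = [7.8023 5.0203; 5.0203 4.7718]
tr(P') = 12.5741


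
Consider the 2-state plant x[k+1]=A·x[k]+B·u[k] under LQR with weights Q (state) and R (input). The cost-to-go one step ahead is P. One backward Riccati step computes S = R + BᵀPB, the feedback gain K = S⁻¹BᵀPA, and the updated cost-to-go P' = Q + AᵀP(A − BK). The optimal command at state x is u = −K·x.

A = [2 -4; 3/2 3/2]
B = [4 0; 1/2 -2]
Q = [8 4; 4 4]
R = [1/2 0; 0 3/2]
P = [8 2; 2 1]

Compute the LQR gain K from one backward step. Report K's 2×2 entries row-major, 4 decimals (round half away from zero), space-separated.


0.5314 -0.9390 -0.3574 -0.5387

BᵀP = [33.0000 8.5000; -4.0000 -2.0000]
S = R + BᵀPB = [1/2 0; 0 3/2] + [136.2500 -17.0000; -17.0000 4.0000] = [136.7500 -17.0000; -17.0000 5.5000]
BᵀPA = [78.7500 -119.2500; -11.0000 13.0000]
K = S⁻¹·BᵀPA = [0.5314 -0.9390; -0.3574 -0.5387]
A−BK = [-0.1258 -0.2440; 0.5196 0.8920]
AᵀP(A−BK) = [0.4679 0.2703; 0.2703 1.2776]
P' = Q + AᵀP(A−BK) = [8.4679 4.2703; 4.2703 5.2776]
tr(P') = 13.7455


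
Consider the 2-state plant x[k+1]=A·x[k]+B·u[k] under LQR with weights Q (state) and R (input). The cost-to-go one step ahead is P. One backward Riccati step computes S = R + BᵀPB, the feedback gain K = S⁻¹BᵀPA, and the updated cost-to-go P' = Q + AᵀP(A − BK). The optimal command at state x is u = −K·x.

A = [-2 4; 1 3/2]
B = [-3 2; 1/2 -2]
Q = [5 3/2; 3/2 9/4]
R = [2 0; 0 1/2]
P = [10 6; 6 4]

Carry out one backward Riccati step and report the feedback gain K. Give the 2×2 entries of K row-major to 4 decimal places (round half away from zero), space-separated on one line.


0.3844 -1.8632 -0.4169 -0.3518

BᵀP = [-27.0000 -16.0000; 8.0000 4.0000]
S = R + BᵀPB = [2 0; 0 1/2] + [73.0000 -22.0000; -22.0000 8.0000] = [75.0000 -22.0000; -22.0000 8.5000]
BᵀPA = [38.0000 -132.0000; -12.0000 38.0000]
K = S⁻¹·BᵀPA = [0.3844 -1.8632; -0.4169 -0.3518]
A−BK = [-0.0130 -0.8860; -0.0261 1.7280]
AᵀP(A−BK) = [0.3909 -1.4202; -1.4202 8.4267]
P' = Q + AᵀP(A−BK) = [5.3909 0.0798; 0.0798 10.6767]
tr(P') = 16.0676


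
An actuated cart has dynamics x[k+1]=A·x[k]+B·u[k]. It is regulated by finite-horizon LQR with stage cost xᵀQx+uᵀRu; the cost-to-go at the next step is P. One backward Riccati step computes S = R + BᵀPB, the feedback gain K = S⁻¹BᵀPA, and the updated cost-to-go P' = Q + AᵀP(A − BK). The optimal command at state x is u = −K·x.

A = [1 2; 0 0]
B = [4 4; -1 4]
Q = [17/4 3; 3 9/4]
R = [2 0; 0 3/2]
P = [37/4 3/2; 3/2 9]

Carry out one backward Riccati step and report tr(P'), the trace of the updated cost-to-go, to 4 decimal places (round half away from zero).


6.9116

BᵀP = [35.5000 -3.0000; 43.0000 42.0000]
S = R + BᵀPB = [2 0; 0 3/2] + [145.0000 130.0000; 130.0000 340.0000] = [147.0000 130.0000; 130.0000 341.5000]
BᵀPA = [35.5000 71.0000; 43.0000 86.0000]
K = S⁻¹·BᵀPA = [0.1962 0.3924; 0.0512 0.1025]
A−BK = [0.0103 0.0206; -0.0087 -0.0175]
AᵀP(A−BK) = [0.0823 0.1646; 0.1646 0.3293]
P' = Q + AᵀP(A−BK) = [4.3323 3.1646; 3.1646 2.5793]
tr(P') = 6.9116


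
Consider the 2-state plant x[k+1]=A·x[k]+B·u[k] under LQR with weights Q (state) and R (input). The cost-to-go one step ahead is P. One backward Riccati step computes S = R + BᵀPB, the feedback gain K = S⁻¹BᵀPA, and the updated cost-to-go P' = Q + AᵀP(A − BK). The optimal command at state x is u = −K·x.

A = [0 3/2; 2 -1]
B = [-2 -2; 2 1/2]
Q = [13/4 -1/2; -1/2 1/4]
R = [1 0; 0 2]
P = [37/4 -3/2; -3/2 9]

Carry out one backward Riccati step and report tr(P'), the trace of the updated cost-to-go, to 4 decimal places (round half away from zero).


8.0769

BᵀP = [-21.5000 21.0000; -19.2500 7.5000]
S = R + BᵀPB = [1 0; 0 2] + [85.0000 53.5000; 53.5000 42.2500] = [86.0000 53.5000; 53.5000 44.2500]
BᵀPA = [42.0000 -53.2500; 15.0000 -36.3750]
K = S⁻¹·BᵀPA = [1.1195 -0.4349; -1.0146 -0.2962]
A−BK = [0.2099 0.0378; 0.2682 0.0180]
AᵀP(A−BK) = [4.1983 0.2099; 0.2099 0.3787]
P' = Q + AᵀP(A−BK) = [7.4483 -0.2901; -0.2901 0.6287]
tr(P') = 8.0769


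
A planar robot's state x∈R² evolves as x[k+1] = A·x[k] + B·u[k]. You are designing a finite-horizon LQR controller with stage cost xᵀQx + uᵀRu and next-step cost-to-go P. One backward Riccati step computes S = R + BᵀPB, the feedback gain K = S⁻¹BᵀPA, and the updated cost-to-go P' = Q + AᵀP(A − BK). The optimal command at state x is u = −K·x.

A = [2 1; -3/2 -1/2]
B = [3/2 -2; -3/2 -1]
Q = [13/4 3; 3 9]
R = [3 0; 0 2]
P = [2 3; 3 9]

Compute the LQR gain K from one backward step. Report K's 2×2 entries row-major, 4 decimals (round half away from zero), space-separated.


BᵀP = [-1.5000 -9.0000; -7.0000 -15.0000]
S = R + BᵀPB = [3 0; 0 2] + [11.2500 12.0000; 12.0000 29.0000] = [14.2500 12.0000; 12.0000 31.0000]
BᵀPA = [10.5000 3.0000; 8.5000 0.5000]
K = S⁻¹·BᵀPA = [0.7506 0.2922; -0.0164 -0.0970]
A−BK = [0.8413 0.3678; -0.3904 -0.1587]
AᵀP(A−BK) = [2.5076 1.0063; 1.0063 0.4219]
P' = Q + AᵀP(A−BK) = [5.7576 4.0063; 4.0063 9.4219]
tr(P') = 15.1795

0.7506 0.2922 -0.0164 -0.0970


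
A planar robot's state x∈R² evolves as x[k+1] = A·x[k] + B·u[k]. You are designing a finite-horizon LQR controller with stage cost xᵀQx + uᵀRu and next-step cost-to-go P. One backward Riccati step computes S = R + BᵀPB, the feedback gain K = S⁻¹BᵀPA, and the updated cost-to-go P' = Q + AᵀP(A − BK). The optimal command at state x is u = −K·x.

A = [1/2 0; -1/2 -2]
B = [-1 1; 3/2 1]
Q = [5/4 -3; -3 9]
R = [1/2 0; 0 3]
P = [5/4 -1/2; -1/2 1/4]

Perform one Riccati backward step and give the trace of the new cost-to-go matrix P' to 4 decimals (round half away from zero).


BᵀP = [-2.0000 0.8750; 0.7500 -0.2500]
S = R + BᵀPB = [1/2 0; 0 3] + [3.3125 -1.1250; -1.1250 0.5000] = [3.8125 -1.1250; -1.1250 3.5000]
BᵀPA = [-1.4375 -1.7500; 0.5000 0.5000]
K = S⁻¹·BᵀPA = [-0.3700 -0.4605; 0.0239 -0.0052]
A−BK = [0.1061 -0.4554; 0.0310 -1.3040]
AᵀP(A−BK) = [0.0812 0.0906; 0.0906 0.1966]
P' = Q + AᵀP(A−BK) = [1.3312 -2.9094; -2.9094 9.1966]
tr(P') = 10.5278

10.5278


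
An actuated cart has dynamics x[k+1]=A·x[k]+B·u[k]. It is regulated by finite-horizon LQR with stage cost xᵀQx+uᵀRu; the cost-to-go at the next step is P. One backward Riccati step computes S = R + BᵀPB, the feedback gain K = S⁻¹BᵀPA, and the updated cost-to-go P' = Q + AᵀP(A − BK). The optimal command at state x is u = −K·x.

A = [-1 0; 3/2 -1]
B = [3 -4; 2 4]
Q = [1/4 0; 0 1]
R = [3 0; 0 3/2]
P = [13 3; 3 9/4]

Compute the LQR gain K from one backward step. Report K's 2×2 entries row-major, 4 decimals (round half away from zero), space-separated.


0.0879 -0.1866 0.3116 -0.1372

BᵀP = [45.0000 13.5000; -40.0000 -3.0000]
S = R + BᵀPB = [3 0; 0 3/2] + [162.0000 -126.0000; -126.0000 148.0000] = [165.0000 -126.0000; -126.0000 149.5000]
BᵀPA = [-24.7500 -13.5000; 35.5000 3.0000]
K = S⁻¹·BᵀPA = [0.0879 -0.1866; 0.3116 -0.1372]
A−BK = [-0.0175 0.0110; 0.0780 -0.0781]
AᵀP(A−BK) = [0.1783 -0.1228; -0.1228 0.1428]
P' = Q + AᵀP(A−BK) = [0.4283 -0.1228; -0.1228 1.1428]
tr(P') = 1.5711


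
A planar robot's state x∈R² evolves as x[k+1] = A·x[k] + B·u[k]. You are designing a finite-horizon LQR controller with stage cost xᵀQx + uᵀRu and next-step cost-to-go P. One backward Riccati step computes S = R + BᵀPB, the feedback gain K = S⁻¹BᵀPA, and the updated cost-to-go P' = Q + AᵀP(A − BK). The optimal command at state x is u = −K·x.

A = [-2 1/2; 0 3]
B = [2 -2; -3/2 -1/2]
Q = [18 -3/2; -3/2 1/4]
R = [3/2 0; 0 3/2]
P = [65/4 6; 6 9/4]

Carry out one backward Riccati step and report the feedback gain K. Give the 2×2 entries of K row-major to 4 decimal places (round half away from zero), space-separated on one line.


BᵀP = [23.5000 8.6250; -35.5000 -13.1250]
S = R + BᵀPB = [3/2 0; 0 3/2] + [34.0625 -51.3125; -51.3125 77.5625] = [35.5625 -51.3125; -51.3125 79.0625]
BᵀPA = [-47.0000 37.6250; 71.0000 -57.1250]
K = S⁻¹·BᵀPA = [-0.4071 0.2434; 0.6338 -0.5645]
A−BK = [0.0818 -1.1159; -0.2938 3.0829]
AᵀP(A−BK) = [0.8657 -0.7264; -0.7264 0.9041]
P' = Q + AᵀP(A−BK) = [18.8657 -2.2264; -2.2264 1.1541]
tr(P') = 20.0197

-0.4071 0.2434 0.6338 -0.5645


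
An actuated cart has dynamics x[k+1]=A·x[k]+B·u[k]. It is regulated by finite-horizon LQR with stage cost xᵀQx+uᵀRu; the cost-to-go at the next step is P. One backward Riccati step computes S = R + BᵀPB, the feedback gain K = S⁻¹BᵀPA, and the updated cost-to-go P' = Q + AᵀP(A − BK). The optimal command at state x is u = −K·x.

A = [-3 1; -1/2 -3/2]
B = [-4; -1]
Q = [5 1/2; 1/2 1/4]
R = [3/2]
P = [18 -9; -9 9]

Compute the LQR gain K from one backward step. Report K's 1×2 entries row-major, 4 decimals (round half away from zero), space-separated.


0.7748 -0.4570

BᵀP = [-63.0000 27.0000]
S = R + BᵀPB = [3/2] + [225.0000] = [226.5000]
BᵀPA = [175.5000 -103.5000]
K = S⁻¹·BᵀPA = [0.7748 -0.4570]
A−BK = [0.0993 -0.8278; 0.2748 -1.9570]
AᵀP(A−BK) = [1.2666 -3.0546; -3.0546 17.9553]
P' = Q + AᵀP(A−BK) = [6.2666 -2.5546; -2.5546 18.2053]
tr(P') = 24.4719


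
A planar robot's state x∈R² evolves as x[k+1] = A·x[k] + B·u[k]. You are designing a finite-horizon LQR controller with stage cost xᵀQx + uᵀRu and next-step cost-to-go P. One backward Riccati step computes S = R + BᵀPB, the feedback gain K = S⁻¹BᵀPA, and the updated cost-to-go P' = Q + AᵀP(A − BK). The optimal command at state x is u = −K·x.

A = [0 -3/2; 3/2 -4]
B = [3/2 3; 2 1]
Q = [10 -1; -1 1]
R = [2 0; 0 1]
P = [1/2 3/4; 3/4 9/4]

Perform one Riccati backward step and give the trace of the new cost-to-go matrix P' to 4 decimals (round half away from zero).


16.0895

BᵀP = [2.2500 5.6250; 2.2500 4.5000]
S = R + BᵀPB = [2 0; 0 1] + [14.6250 12.3750; 12.3750 11.2500] = [16.6250 12.3750; 12.3750 12.2500]
BᵀPA = [8.4375 -25.8750; 6.7500 -21.3750]
K = S⁻¹·BᵀPA = [0.3925 -1.0384; 0.1545 -0.6959]
A−BK = [-1.0523 2.1454; 0.5605 -1.2273]
AᵀP(A−BK) = [0.7078 -1.7287; -1.7287 4.3817]
P' = Q + AᵀP(A−BK) = [10.7078 -2.7287; -2.7287 5.3817]
tr(P') = 16.0895


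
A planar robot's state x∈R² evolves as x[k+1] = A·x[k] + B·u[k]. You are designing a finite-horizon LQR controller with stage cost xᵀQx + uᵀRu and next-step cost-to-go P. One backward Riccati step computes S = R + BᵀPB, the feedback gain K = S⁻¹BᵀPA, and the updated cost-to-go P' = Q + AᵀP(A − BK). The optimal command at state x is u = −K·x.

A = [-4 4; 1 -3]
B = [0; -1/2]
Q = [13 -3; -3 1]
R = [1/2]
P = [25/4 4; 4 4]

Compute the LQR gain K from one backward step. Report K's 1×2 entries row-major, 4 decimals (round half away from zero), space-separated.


4.0000 -1.3333

BᵀP = [-2.0000 -2.0000]
S = R + BᵀPB = [1/2] + [1.0000] = [1.5000]
BᵀPA = [6.0000 -2.0000]
K = S⁻¹·BᵀPA = [4.0000 -1.3333]
A−BK = [-4.0000 4.0000; 3.0000 -3.6667]
AᵀP(A−BK) = [48.0000 -40.0000; -40.0000 37.3333]
P' = Q + AᵀP(A−BK) = [61.0000 -43.0000; -43.0000 38.3333]
tr(P') = 99.3333


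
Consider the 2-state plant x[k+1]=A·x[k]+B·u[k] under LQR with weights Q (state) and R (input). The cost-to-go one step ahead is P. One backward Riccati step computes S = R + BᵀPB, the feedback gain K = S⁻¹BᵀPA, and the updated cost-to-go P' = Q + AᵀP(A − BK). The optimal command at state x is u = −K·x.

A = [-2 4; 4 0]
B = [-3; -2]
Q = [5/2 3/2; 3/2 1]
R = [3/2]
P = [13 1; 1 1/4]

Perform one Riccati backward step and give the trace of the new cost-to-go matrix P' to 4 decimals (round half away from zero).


11.8042

BᵀP = [-41.0000 -3.5000]
S = R + BᵀPB = [3/2] + [130.0000] = [131.5000]
BᵀPA = [68.0000 -164.0000]
K = S⁻¹·BᵀPA = [0.5171 -1.2471]
A−BK = [-0.4487 0.2586; 5.0342 -2.4943]
AᵀP(A−BK) = [4.8365 -3.1939; -3.1939 3.4677]
P' = Q + AᵀP(A−BK) = [7.3365 -1.6939; -1.6939 4.4677]
tr(P') = 11.8042


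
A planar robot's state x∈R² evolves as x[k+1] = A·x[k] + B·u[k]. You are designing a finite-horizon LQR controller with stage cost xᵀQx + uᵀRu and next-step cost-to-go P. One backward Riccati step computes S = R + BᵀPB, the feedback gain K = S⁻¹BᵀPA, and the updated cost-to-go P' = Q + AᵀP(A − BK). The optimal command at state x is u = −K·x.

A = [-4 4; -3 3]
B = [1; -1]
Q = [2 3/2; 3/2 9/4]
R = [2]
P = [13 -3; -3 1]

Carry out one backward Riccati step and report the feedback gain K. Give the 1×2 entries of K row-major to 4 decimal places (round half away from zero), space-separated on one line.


BᵀP = [16.0000 -4.0000]
S = R + BᵀPB = [2] + [20.0000] = [22.0000]
BᵀPA = [-52.0000 52.0000]
K = S⁻¹·BᵀPA = [-2.3636 2.3636]
A−BK = [-1.6364 1.6364; -5.3636 5.3636]
AᵀP(A−BK) = [22.0909 -22.0909; -22.0909 22.0909]
P' = Q + AᵀP(A−BK) = [24.0909 -20.5909; -20.5909 24.3409]
tr(P') = 48.4318

-2.3636 2.3636


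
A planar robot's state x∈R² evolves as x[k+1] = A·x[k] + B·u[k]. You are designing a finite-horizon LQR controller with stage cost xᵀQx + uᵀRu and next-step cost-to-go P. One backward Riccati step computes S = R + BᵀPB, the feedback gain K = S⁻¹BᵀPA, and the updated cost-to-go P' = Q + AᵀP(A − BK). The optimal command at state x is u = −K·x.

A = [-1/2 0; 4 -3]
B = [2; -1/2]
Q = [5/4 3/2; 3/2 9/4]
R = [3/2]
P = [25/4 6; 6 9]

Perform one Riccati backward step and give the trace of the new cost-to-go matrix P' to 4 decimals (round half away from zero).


137.7752

BᵀP = [9.5000 7.5000]
S = R + BᵀPB = [3/2] + [15.2500] = [16.7500]
BᵀPA = [25.2500 -22.5000]
K = S⁻¹·BᵀPA = [1.5075 -1.3433]
A−BK = [-3.5149 2.6866; 4.7537 -3.6716]
AᵀP(A−BK) = [83.4991 -65.0821; -65.0821 50.7761]
P' = Q + AᵀP(A−BK) = [84.7491 -63.5821; -63.5821 53.0261]
tr(P') = 137.7752


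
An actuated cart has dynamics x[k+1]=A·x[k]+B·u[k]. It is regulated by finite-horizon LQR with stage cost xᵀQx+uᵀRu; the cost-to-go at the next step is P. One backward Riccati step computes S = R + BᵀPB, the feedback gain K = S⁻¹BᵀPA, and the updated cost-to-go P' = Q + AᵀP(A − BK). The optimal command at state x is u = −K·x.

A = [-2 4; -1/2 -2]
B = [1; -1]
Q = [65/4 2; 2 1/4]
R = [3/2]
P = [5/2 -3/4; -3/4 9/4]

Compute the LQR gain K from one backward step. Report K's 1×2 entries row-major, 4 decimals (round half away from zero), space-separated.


BᵀP = [3.2500 -3.0000]
S = R + BᵀPB = [3/2] + [6.2500] = [7.7500]
BᵀPA = [-5.0000 19.0000]
K = S⁻¹·BᵀPA = [-0.6452 2.4516]
A−BK = [-1.3548 1.5484; -1.1452 0.4516]
AᵀP(A−BK) = [5.8367 -6.9919; -6.9919 14.4194]
P' = Q + AᵀP(A−BK) = [22.0867 -4.9919; -4.9919 14.6694]
tr(P') = 36.7560

-0.6452 2.4516


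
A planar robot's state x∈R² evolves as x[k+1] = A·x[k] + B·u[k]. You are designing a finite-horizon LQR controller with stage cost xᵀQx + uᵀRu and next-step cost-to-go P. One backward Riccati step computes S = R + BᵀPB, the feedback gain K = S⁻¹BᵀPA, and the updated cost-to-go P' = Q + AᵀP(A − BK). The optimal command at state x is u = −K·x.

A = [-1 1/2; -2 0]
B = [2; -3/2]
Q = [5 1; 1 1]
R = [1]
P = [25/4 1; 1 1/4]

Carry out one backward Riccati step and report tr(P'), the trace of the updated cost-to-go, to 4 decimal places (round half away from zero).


BᵀP = [11.0000 1.6250]
S = R + BᵀPB = [1] + [19.5625] = [20.5625]
BᵀPA = [-14.2500 5.5000]
K = S⁻¹·BᵀPA = [-0.6930 0.2675]
A−BK = [0.3860 -0.0350; -3.0395 0.4012]
AᵀP(A−BK) = [1.3746 -0.3134; -0.3134 0.0914]
P' = Q + AᵀP(A−BK) = [6.3746 0.6866; 0.6866 1.0914]
tr(P') = 7.4660

7.4660


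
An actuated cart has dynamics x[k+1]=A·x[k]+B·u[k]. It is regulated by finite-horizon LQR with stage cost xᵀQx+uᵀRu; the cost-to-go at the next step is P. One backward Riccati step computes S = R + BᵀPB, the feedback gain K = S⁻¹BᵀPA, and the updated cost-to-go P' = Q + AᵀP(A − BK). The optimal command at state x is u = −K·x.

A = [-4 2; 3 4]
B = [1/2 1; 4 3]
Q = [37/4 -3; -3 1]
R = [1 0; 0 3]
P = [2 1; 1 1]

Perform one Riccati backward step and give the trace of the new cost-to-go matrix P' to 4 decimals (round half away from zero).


26.5093

BᵀP = [5.0000 4.5000; 5.0000 4.0000]
S = R + BᵀPB = [1 0; 0 3] + [20.5000 18.5000; 18.5000 17.0000] = [21.5000 18.5000; 18.5000 20.0000]
BᵀPA = [-6.5000 28.0000; -8.0000 26.0000]
K = S⁻¹·BᵀPA = [0.2051 0.9003; -0.5897 0.4672]
A−BK = [-3.5128 1.0826; 3.9487 -1.0028]
AᵀP(A−BK) = [13.6154 -4.4103; -4.4103 2.6439]
P' = Q + AᵀP(A−BK) = [22.8654 -7.4103; -7.4103 3.6439]
tr(P') = 26.5093


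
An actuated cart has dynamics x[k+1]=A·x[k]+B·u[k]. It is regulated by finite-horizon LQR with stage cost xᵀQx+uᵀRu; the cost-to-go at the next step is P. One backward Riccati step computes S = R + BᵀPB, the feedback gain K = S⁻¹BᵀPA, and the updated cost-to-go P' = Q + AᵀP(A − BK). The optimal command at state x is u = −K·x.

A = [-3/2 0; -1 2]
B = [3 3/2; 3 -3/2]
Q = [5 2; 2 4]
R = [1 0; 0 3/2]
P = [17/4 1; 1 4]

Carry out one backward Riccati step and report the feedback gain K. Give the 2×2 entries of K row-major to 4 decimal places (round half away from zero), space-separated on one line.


-0.4124 0.3290 -0.1509 -0.6021

BᵀP = [15.7500 15.0000; 4.8750 -4.5000]
S = R + BᵀPB = [1 0; 0 3/2] + [92.2500 1.1250; 1.1250 14.0625] = [93.2500 1.1250; 1.1250 15.5625]
BᵀPA = [-38.6250 30.0000; -2.8125 -9.0000]
K = S⁻¹·BᵀPA = [-0.4124 0.3290; -0.1509 -0.6021]
A−BK = [-0.0365 -0.0838; 0.0108 0.1099]
AᵀP(A−BK) = [0.2096 0.0134; 0.0134 0.7118]
P' = Q + AᵀP(A−BK) = [5.2096 2.0134; 2.0134 4.7118]
tr(P') = 9.9213


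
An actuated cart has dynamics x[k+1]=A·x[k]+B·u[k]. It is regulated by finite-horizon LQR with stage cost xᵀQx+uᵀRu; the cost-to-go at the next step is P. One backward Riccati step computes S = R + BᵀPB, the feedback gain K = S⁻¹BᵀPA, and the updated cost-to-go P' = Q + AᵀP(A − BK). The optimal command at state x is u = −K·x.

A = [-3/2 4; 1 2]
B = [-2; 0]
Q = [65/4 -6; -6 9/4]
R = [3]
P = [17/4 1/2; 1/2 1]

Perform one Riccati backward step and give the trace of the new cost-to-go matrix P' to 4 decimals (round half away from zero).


BᵀP = [-8.5000 -1.0000]
S = R + BᵀPB = [3] + [17.0000] = [20.0000]
BᵀPA = [11.7500 -36.0000]
K = S⁻¹·BᵀPA = [0.5875 -1.8000]
A−BK = [-0.3250 0.4000; 1.0000 2.0000]
AᵀP(A−BK) = [2.1594 -1.8500; -1.8500 15.2000]
P' = Q + AᵀP(A−BK) = [18.4094 -7.8500; -7.8500 17.4500]
tr(P') = 35.8594

35.8594


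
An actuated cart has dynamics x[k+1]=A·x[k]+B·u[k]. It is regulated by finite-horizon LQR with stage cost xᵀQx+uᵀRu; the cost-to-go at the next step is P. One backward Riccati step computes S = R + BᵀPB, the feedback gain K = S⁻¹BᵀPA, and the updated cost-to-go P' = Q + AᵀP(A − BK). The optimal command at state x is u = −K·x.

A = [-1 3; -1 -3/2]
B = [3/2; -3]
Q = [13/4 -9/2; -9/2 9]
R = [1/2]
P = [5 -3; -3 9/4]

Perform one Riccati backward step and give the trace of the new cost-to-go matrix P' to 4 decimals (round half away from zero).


15.4235

BᵀP = [16.5000 -11.2500]
S = R + BᵀPB = [1/2] + [58.5000] = [59.0000]
BᵀPA = [-5.2500 66.3750]
K = S⁻¹·BᵀPA = [-0.0890 1.1250]
A−BK = [-0.8665 1.3125; -1.2669 1.8750]
AᵀP(A−BK) = [0.7828 -1.2188; -1.2188 2.3906]
P' = Q + AᵀP(A−BK) = [4.0328 -5.7188; -5.7188 11.3906]
tr(P') = 15.4235


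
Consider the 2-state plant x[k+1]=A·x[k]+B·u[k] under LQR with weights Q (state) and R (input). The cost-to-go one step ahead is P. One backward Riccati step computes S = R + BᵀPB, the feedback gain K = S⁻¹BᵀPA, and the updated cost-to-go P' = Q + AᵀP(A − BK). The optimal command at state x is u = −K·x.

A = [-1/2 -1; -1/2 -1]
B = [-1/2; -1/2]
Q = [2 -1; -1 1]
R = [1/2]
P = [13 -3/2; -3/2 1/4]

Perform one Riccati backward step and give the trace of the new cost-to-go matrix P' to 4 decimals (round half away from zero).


BᵀP = [-5.7500 0.6250]
S = R + BᵀPB = [1/2] + [2.5625] = [3.0625]
BᵀPA = [2.5625 5.1250]
K = S⁻¹·BᵀPA = [0.8367 1.6735]
A−BK = [-0.0816 -0.1633; -0.0816 -0.1633]
AᵀP(A−BK) = [0.4184 0.8367; 0.8367 1.6735]
P' = Q + AᵀP(A−BK) = [2.4184 -0.1633; -0.1633 2.6735]
tr(P') = 5.0918

5.0918


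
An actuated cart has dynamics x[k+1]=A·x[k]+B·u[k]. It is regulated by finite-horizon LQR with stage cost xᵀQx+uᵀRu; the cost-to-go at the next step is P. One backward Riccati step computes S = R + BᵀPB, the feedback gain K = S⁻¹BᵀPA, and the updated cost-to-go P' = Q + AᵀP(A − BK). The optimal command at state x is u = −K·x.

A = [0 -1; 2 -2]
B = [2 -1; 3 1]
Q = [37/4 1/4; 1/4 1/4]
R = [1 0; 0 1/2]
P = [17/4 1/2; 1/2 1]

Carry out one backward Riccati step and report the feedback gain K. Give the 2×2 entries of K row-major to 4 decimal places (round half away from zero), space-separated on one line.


0.3644 -0.5714 0.6708 -0.1429

BᵀP = [10.0000 4.0000; -3.7500 0.5000]
S = R + BᵀPB = [1 0; 0 1/2] + [32.0000 -6.0000; -6.0000 4.2500] = [33.0000 -6.0000; -6.0000 4.7500]
BᵀPA = [8.0000 -18.0000; 1.0000 2.7500]
K = S⁻¹·BᵀPA = [0.3644 -0.5714; 0.6708 -0.1429]
A−BK = [-0.0580 0.0000; 0.2360 -0.1429]
AᵀP(A−BK) = [0.4141 -0.2857; -0.2857 0.3571]
P' = Q + AᵀP(A−BK) = [9.6641 -0.0357; -0.0357 0.6071]
tr(P') = 10.2712


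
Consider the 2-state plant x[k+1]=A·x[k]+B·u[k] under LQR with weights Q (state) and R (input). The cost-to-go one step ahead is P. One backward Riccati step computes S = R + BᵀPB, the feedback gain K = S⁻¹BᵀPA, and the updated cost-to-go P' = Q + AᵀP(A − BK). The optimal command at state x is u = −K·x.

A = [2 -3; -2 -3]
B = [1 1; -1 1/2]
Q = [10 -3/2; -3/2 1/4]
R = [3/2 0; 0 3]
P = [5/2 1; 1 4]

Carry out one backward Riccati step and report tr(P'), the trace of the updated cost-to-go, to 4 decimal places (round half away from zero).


BᵀP = [1.5000 -3.0000; 3.0000 3.0000]
S = R + BᵀPB = [3/2 0; 0 3] + [4.5000 0.0000; 0.0000 4.5000] = [6.0000 0.0000; 0.0000 7.5000]
BᵀPA = [9.0000 4.5000; 0.0000 -18.0000]
K = S⁻¹·BᵀPA = [1.5000 0.7500; 0.0000 -2.4000]
A−BK = [0.5000 -1.3500; -0.5000 -1.0500]
AᵀP(A−BK) = [4.5000 2.2500; 2.2500 29.9250]
P' = Q + AᵀP(A−BK) = [14.5000 0.7500; 0.7500 30.1750]
tr(P') = 44.6750

44.6750


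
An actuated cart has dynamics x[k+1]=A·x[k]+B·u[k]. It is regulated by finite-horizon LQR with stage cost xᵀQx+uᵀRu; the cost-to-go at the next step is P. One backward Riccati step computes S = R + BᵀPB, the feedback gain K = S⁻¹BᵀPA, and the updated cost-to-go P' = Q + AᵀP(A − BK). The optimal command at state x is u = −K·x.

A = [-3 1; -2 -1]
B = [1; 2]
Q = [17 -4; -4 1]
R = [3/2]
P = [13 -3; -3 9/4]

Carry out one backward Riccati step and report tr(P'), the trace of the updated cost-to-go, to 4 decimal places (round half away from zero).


76.5326

BᵀP = [7.0000 1.5000]
S = R + BᵀPB = [3/2] + [10.0000] = [11.5000]
BᵀPA = [-24.0000 5.5000]
K = S⁻¹·BᵀPA = [-2.0870 0.4783]
A−BK = [-0.9130 0.5217; 2.1739 -1.9565]
AᵀP(A−BK) = [39.9130 -26.0217; -26.0217 18.6196]
P' = Q + AᵀP(A−BK) = [56.9130 -30.0217; -30.0217 19.6196]
tr(P') = 76.5326


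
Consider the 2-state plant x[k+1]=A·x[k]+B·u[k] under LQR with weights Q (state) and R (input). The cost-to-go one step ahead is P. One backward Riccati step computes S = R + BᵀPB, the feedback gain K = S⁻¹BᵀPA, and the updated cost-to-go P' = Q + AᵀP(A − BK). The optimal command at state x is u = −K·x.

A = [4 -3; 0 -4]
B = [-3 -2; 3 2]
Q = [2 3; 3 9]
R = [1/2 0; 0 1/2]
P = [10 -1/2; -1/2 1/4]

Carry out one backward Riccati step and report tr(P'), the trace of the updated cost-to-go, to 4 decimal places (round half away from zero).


BᵀP = [-31.5000 2.2500; -21.0000 1.5000]
S = R + BᵀPB = [1/2 0; 0 1/2] + [101.2500 67.5000; 67.5000 45.0000] = [101.7500 67.5000; 67.5000 45.5000]
BᵀPA = [-126.0000 85.5000; -84.0000 57.0000]
K = S⁻¹·BᵀPA = [-0.8586 0.5826; -0.5724 0.3884]
A−BK = [0.2794 -0.4753; 3.7206 -6.5247]
AᵀP(A−BK) = [3.7342 -5.9625; -5.9625 10.0460]
P' = Q + AᵀP(A−BK) = [5.7342 -2.9625; -2.9625 19.0460]
tr(P') = 24.7802

24.7802
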